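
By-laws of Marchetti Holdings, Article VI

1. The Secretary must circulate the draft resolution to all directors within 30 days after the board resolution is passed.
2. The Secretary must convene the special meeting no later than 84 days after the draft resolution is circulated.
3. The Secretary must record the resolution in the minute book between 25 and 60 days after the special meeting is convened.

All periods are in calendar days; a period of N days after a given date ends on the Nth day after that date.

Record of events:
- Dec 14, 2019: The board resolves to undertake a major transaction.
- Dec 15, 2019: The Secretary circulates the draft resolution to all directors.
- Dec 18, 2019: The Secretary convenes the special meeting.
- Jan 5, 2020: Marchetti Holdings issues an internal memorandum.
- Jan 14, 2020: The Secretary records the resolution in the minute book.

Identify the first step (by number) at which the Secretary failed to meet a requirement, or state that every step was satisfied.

None — every step was satisfied

Step 1: 30 days after Dec 14, 2019 (when the board resolution is passed) is Jan 13, 2020; completed Dec 15, 2019, before the deadline.
Step 2: 84 days after Dec 15, 2019 (when the draft resolution is circulated) is Mar 8, 2020; completed Dec 18, 2019, before the deadline.
Step 3: the window is 25–60 days after Dec 18, 2019 (when the special meeting is convened), so Jan 12, 2020 through Feb 16, 2020; Jan 14, 2020 falls inside that range.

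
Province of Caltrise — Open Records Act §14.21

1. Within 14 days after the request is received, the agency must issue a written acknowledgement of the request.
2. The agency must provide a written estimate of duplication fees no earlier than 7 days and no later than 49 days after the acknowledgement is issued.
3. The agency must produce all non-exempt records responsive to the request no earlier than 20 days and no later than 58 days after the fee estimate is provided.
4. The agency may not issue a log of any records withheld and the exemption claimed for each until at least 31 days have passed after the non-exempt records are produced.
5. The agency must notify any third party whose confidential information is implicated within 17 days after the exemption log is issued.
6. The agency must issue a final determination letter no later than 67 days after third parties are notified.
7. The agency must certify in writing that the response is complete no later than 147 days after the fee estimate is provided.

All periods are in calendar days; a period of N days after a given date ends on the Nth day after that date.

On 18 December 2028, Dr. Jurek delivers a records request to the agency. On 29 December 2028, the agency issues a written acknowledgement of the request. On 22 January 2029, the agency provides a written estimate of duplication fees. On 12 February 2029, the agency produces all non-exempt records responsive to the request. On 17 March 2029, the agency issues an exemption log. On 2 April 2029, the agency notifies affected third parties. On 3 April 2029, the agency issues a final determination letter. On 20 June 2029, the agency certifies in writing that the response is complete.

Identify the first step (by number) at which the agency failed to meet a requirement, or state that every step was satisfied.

Step 7

Step 1: 14 days after 18 December 2028 (when the request is received) is 1 January 2029; completed 29 December 2028, before the deadline.
Step 2: the window is 7–49 days after 29 December 2028 (when the acknowledgement is issued), so 5 January 2029 through 16 February 2029; 22 January 2029 falls inside that range.
Step 3: the window is 20–58 days after 22 January 2029 (when the fee estimate is provided), so 11 February 2029 through 21 March 2029; done 12 February 2029 — within the window.
Step 4: the earliest permitted date is 31 days after 12 February 2029 (when the non-exempt records are produced), i.e. 15 March 2029; done 17 March 2029 — permitted.
Step 5: 17 days after 17 March 2029 (when the exemption log is issued) is 3 April 2029; done 2 April 2029 — timely.
Step 6: 67 days after 2 April 2029 (when third parties are notified) is 8 June 2029; 3 April 2029 is within that limit.
Step 7: 147 days after 22 January 2029 (when the fee estimate is provided) is 18 June 2029; done 20 June 2029 — 2 days late.
The procedure was therefore not followed at step 7.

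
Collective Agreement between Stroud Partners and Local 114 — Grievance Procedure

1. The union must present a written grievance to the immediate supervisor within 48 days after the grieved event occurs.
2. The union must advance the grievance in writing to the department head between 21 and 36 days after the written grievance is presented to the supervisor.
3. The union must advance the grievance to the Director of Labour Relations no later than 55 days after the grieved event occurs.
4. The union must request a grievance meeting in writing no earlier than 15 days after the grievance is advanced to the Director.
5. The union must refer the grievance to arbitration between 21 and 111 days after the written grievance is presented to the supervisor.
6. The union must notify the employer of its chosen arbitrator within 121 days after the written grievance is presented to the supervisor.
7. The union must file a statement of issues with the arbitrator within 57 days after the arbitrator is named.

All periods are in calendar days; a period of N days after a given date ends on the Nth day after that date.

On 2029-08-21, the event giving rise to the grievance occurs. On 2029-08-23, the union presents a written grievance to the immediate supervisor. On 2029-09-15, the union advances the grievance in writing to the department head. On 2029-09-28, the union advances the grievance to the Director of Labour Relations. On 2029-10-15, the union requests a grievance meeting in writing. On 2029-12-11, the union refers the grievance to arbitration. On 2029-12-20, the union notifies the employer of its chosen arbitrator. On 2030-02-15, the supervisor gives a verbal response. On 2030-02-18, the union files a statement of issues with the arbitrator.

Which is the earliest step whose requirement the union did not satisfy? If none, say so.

(1) due by 2029-08-21 + 48 days = 2029-10-08; done 2029-08-23 — timely.
(2) the permitted window runs from 2029-08-23 + 21 = 2029-09-13 to 2029-08-23 + 36 = 2029-09-28; done 2029-09-15, which is between those dates.
(3) due by 2029-08-21 + 55 days = 2029-10-15; 2029-09-28 is within that limit.
(4) permitted from 2029-09-28 + 15 days = 2029-10-13 onward; done 2029-10-15, after the minimum wait.
(5) the permitted window runs from 2029-08-23 + 21 = 2029-09-13 to 2029-08-23 + 111 = 2029-12-12; 2029-12-11 falls inside that range.
(6) due by 2029-08-23 + 121 days = 2029-12-22; done 2029-12-20 — timely.
(7) due by 2029-12-20 + 57 days = 2030-02-15; not done until 2030-02-18, 3 days after the deadline.
No need to go further; step 7 was not satisfied.

Step 7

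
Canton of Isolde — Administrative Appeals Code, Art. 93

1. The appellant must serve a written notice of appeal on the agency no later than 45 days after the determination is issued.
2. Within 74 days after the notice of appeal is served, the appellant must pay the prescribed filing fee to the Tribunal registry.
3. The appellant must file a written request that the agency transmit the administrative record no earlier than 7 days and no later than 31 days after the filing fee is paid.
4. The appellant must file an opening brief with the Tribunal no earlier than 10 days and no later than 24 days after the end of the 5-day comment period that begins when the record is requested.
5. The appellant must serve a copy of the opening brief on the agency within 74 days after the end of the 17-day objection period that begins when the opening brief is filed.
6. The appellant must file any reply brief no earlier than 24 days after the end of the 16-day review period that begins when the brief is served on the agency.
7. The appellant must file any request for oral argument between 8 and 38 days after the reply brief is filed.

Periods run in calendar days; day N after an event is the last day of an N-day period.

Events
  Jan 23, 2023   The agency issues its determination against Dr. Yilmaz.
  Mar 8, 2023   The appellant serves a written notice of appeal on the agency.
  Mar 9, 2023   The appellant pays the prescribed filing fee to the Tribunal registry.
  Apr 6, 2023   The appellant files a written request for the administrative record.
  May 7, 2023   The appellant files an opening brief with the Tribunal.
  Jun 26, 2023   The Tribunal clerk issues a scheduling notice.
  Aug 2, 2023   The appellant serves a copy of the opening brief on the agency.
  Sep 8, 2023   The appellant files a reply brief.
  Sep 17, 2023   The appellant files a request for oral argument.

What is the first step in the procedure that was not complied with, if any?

(1) due by Jan 23, 2023 + 45 days = Mar 9, 2023; completed Mar 8, 2023, before the deadline.
(2) due by Mar 8, 2023 + 74 days = May 21, 2023; completed Mar 9, 2023, before the deadline.
(3) the permitted window runs from Mar 9, 2023 + 7 = Mar 16, 2023 to Mar 9, 2023 + 31 = Apr 9, 2023; done Apr 6, 2023, which is between those dates.
(4) the permitted window runs from Apr 11, 2023 + 10 = Apr 21, 2023 to Apr 11, 2023 + 24 = May 5, 2023; done May 7, 2023 — 2 days after the window closed.
That is the first point of non-compliance.

Step 4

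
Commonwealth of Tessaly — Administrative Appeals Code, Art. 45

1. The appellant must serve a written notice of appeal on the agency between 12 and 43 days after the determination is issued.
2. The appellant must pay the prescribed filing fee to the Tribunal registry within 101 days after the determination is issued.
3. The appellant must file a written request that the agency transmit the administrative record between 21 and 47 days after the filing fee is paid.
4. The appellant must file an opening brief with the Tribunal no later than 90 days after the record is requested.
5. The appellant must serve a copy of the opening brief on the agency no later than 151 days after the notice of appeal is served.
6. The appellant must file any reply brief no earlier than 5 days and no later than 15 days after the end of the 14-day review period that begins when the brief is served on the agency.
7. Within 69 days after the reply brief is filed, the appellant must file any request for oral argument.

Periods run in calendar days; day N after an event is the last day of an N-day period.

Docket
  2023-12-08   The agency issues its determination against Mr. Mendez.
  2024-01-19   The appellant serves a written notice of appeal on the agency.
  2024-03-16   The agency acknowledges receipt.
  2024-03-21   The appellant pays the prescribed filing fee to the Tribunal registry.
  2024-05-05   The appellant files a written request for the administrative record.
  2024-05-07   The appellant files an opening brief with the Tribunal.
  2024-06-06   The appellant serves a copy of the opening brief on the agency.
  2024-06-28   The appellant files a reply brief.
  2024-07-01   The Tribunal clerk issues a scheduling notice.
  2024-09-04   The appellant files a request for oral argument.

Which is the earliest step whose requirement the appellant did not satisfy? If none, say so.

Step 2

(1) the permitted window runs from 2023-12-08 + 12 = 2023-12-20 to 2023-12-08 + 43 = 2024-01-20; done 2024-01-19, which is between those dates.
(2) due by 2023-12-08 + 101 days = 2024-03-18; not done until 2024-03-21, 3 days after the deadline.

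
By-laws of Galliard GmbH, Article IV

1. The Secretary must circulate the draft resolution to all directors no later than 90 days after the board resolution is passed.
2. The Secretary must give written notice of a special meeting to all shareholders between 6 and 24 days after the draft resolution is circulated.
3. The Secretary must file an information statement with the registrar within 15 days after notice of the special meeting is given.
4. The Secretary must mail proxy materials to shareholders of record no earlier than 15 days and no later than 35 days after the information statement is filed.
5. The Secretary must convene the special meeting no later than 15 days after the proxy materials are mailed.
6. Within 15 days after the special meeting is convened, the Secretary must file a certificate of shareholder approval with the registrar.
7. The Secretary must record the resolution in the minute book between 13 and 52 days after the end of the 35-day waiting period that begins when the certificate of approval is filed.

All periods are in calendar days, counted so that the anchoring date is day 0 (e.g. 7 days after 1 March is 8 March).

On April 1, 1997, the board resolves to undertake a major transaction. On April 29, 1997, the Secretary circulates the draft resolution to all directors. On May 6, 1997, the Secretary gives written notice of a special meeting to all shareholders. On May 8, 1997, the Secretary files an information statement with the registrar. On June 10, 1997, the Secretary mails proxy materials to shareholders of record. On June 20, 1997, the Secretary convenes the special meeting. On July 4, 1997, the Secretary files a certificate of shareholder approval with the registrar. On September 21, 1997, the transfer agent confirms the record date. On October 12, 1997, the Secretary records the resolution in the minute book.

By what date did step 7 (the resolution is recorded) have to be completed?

September 29, 1997

The certificate of approval is filed on July 4, 1997; the 35-day waiting period therefore ends August 8, 1997, and step 7 runs from that date. The window is 13–52 days after August 8, 1997; it closes on September 29, 1997.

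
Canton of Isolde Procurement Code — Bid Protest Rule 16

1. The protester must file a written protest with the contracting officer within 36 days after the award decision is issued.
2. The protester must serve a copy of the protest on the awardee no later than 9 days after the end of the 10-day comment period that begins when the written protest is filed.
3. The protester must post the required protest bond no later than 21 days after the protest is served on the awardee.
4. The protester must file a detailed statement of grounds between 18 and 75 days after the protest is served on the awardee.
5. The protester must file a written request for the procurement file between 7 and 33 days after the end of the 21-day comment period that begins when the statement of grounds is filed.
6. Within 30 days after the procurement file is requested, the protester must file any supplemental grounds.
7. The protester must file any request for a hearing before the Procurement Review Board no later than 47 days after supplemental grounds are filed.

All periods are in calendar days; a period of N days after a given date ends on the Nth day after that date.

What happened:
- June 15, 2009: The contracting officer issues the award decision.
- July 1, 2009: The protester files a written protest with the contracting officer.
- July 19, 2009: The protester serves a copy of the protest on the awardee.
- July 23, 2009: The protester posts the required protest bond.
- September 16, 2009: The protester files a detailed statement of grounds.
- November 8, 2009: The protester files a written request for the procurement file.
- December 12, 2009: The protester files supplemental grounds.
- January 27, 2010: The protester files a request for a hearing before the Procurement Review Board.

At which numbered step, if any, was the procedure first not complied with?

(1) due by June 15, 2009 + 36 days = July 21, 2009; done July 1, 2009 — timely.
(2) due by July 11, 2009 + 9 days = July 20, 2009; done July 19, 2009 — timely.
(3) due by July 19, 2009 + 21 days = August 9, 2009; done July 23, 2009 — timely.
(4) the permitted window runs from July 19, 2009 + 18 = August 6, 2009 to July 19, 2009 + 75 = October 2, 2009; September 16, 2009 falls inside that range.
(5) the permitted window runs from October 7, 2009 + 7 = October 14, 2009 to October 7, 2009 + 33 = November 9, 2009; done November 8, 2009, which is between those dates.
(6) due by November 8, 2009 + 30 days = December 8, 2009; not done until December 12, 2009, 4 days after the deadline.

Step 6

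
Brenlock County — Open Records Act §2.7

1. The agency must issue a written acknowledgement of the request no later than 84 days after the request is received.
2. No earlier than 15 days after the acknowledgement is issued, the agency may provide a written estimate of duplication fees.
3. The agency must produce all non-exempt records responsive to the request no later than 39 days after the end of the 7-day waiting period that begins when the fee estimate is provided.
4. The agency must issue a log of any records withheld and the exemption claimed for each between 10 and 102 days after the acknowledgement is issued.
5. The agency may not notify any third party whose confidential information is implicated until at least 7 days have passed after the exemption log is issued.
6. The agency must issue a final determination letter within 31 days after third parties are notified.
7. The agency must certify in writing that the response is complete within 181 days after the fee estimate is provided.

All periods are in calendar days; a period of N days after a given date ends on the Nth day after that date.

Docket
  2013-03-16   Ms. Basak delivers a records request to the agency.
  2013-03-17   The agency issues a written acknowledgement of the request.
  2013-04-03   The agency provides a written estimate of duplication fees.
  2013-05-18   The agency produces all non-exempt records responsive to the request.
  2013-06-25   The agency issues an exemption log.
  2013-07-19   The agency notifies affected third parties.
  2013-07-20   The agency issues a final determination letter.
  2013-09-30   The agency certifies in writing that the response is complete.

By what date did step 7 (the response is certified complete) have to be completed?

Step 7 runs from 2013-04-03, when the fee estimate is provided. 181 days after 2013-04-03 is 2013-10-01.

2013-10-01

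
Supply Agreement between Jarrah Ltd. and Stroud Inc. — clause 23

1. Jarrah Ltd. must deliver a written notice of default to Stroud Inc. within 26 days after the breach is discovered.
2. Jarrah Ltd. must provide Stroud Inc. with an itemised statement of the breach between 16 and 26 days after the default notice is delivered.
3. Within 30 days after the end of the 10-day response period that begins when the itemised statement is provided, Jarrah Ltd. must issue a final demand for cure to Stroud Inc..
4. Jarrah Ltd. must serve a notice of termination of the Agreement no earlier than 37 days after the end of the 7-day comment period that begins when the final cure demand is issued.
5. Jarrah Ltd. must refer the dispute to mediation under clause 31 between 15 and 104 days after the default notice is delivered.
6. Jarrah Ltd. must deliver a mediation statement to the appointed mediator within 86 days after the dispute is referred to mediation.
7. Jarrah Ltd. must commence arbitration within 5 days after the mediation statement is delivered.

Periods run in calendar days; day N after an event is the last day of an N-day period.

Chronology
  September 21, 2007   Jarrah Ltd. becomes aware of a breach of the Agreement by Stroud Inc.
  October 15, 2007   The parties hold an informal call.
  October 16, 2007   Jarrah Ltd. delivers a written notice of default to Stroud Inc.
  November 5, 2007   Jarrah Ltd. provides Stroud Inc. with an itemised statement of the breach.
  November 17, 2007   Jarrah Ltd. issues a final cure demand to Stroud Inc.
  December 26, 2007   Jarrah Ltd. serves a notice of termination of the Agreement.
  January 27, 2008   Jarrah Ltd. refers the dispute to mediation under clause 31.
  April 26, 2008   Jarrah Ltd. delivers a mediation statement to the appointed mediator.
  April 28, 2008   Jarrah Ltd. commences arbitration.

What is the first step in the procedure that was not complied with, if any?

Step 1 — counting 26 days from September 21, 2007 (when the breach is discovered) gives a deadline of October 17, 2007; completed October 16, 2007, before the deadline.
Step 2 — 16 and 26 days from October 16, 2007 (when the default notice is delivered) are November 1, 2007 and November 11, 2007 respectively; November 5, 2007 falls inside that range.
Step 3 — counting 30 days from November 15, 2007 (end of the 10-day response period, which began when the itemised statement is provided on November 5, 2007) gives a deadline of December 15, 2007; completed November 17, 2007, before the deadline.
Step 4 — must wait 37 days from November 24, 2007 (end of the 7-day comment period, which began when the final cure demand is issued on November 17, 2007), so not before December 31, 2007; acted on December 26, 2007, 5 days prematurely.
No need to go further; step 4 was not satisfied.

Step 4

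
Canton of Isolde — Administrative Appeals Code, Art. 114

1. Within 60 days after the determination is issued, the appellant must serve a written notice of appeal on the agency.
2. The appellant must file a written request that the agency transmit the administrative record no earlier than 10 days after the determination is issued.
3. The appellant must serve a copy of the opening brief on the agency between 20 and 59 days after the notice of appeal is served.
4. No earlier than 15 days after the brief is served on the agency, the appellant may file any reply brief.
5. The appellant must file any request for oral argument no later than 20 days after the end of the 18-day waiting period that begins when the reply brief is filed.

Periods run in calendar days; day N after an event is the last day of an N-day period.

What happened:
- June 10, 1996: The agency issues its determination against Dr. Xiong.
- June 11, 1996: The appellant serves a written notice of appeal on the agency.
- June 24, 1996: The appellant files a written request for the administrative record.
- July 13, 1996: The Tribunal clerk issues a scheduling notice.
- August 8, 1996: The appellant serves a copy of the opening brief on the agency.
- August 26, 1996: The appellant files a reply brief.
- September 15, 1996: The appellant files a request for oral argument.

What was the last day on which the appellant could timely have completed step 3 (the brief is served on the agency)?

August 9, 1996

Step 3 runs from June 11, 1996, when the notice of appeal is served. The window is 20–59 days after June 11, 1996; it closes on August 9, 1996.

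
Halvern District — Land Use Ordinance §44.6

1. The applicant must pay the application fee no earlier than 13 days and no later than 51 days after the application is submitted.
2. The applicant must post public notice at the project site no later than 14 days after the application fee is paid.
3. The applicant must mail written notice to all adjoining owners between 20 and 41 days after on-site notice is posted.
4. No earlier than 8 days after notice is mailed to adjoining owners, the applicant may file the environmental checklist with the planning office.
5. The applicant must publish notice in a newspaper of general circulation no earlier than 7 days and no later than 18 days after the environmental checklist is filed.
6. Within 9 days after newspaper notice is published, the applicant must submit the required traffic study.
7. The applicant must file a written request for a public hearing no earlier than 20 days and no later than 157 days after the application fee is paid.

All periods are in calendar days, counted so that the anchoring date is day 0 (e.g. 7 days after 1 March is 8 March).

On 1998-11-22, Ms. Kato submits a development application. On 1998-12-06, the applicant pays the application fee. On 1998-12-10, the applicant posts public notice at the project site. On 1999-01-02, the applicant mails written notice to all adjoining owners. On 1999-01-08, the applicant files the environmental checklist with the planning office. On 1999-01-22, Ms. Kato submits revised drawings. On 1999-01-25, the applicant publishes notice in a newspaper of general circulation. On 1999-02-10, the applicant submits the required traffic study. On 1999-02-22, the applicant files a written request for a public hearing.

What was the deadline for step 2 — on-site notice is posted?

Step 2 runs from 1998-12-06, when the application fee is paid. 14 days after 1998-12-06 is 1998-12-20.

1998-12-20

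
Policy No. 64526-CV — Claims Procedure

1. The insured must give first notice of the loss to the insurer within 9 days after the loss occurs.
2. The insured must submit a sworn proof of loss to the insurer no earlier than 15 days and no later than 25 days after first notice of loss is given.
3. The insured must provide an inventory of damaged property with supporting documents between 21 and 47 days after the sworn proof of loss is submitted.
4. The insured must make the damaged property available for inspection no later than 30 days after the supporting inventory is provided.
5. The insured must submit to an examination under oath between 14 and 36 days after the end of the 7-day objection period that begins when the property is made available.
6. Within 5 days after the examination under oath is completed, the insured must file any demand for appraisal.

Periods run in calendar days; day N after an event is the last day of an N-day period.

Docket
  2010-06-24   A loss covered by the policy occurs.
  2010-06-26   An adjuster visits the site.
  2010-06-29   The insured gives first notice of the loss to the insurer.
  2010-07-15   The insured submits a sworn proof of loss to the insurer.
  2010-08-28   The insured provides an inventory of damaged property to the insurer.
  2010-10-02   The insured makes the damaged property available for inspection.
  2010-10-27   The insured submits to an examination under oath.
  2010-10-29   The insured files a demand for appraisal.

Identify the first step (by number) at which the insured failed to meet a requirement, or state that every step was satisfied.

Step 4

(1) due by 2010-06-24 + 9 days = 2010-07-03; 2010-06-29 is within that limit.
(2) the permitted window runs from 2010-06-29 + 15 = 2010-07-14 to 2010-06-29 + 25 = 2010-07-24; done 2010-07-15 — within the window.
(3) the permitted window runs from 2010-07-15 + 21 = 2010-08-05 to 2010-07-15 + 47 = 2010-08-31; done 2010-08-28, which is between those dates.
(4) due by 2010-08-28 + 30 days = 2010-09-27; done 2010-10-02 — 5 days late.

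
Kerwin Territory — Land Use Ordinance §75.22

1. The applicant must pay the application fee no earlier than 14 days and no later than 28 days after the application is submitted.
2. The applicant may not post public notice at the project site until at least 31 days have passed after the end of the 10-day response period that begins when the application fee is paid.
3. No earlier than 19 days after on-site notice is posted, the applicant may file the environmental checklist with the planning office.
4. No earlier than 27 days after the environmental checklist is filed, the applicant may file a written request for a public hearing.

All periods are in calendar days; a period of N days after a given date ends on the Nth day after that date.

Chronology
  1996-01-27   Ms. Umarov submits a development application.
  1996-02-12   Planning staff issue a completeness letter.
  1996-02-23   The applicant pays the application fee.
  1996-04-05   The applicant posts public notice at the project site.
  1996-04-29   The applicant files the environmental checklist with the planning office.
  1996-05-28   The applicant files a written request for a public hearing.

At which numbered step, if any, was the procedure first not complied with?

None — every step was satisfied

(1) the permitted window runs from 1996-01-27 + 14 = 1996-02-10 to 1996-01-27 + 28 = 1996-02-24; done 1996-02-23, which is between those dates.
(2) permitted from 1996-03-04 + 31 days = 1996-04-04 onward; done 1996-04-05, after the minimum wait.
(3) permitted from 1996-04-05 + 19 days = 1996-04-24 onward; done 1996-04-29 — permitted.
(4) permitted from 1996-04-29 + 27 days = 1996-05-26 onward; done 1996-05-28, after the minimum wait.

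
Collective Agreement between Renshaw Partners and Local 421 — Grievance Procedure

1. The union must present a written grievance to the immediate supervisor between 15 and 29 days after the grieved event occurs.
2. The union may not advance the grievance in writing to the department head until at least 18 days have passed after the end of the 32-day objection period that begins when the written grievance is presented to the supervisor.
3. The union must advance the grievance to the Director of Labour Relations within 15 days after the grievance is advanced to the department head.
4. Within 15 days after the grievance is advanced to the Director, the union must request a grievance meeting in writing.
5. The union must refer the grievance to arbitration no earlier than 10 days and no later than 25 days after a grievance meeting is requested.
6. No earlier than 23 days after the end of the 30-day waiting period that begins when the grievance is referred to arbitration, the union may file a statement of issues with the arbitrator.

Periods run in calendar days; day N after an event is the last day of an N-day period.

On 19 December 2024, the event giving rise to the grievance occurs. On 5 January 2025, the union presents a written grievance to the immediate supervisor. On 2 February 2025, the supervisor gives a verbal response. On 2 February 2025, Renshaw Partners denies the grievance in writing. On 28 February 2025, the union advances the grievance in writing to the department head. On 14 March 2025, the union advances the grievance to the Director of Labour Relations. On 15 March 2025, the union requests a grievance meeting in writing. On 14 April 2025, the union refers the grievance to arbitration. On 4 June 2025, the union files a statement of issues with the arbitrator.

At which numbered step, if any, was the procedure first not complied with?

Step 5

Step 1 — 15 and 29 days from 19 December 2024 (when the grieved event occurs) are 3 January 2025 and 17 January 2025 respectively; done 5 January 2025, which is between those dates.
Step 2 — must wait 18 days from 6 February 2025 (end of the 32-day objection period, which began when the written grievance is presented to the supervisor on 5 January 2025), so not before 24 February 2025; done 28 February 2025, after the minimum wait.
Step 3 — counting 15 days from 28 February 2025 (when the grievance is advanced to the department head) gives a deadline of 15 March 2025; done 14 March 2025 — timely.
Step 4 — counting 15 days from 14 March 2025 (when the grievance is advanced to the Director) gives a deadline of 29 March 2025; completed 15 March 2025, before the deadline.
Step 5 — 10 and 25 days from 15 March 2025 (when a grievance meeting is requested) are 25 March 2025 and 9 April 2025 respectively; done 14 April 2025 — 5 days after the window closed.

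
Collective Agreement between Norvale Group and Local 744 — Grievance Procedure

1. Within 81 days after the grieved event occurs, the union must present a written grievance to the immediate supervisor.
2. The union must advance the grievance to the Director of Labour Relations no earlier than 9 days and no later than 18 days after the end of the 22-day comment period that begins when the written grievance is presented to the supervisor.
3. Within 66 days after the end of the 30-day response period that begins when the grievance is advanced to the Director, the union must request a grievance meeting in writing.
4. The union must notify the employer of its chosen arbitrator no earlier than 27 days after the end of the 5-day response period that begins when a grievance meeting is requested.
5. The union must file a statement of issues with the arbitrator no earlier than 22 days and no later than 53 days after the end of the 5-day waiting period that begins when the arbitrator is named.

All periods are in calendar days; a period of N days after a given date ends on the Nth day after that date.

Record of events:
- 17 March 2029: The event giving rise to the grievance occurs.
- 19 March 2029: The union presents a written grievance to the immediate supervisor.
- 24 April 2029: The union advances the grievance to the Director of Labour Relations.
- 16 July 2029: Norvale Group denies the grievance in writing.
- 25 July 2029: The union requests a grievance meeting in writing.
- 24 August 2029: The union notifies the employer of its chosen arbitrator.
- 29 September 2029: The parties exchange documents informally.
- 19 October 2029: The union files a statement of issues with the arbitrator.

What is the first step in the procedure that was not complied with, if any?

(1) due by 17 March 2029 + 81 days = 6 June 2029; 19 March 2029 is within that limit.
(2) the permitted window runs from 10 April 2029 + 9 = 19 April 2029 to 10 April 2029 + 18 = 28 April 2029; done 24 April 2029, which is between those dates.
(3) due by 24 May 2029 + 66 days = 29 July 2029; completed 25 July 2029, before the deadline.
(4) permitted from 30 July 2029 + 27 days = 26 August 2029 onward; 24 August 2029 is 2 days before the earliest permitted date.
The analysis stops there.

Step 4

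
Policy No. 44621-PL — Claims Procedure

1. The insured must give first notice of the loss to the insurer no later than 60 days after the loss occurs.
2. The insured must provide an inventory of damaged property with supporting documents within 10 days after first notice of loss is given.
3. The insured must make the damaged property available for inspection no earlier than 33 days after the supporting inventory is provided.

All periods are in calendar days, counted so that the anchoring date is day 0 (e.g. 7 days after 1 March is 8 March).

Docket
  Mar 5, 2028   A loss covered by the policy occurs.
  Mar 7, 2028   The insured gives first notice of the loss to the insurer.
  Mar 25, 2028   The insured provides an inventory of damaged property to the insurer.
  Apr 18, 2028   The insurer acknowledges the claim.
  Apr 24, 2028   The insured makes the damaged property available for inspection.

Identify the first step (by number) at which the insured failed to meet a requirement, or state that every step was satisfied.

Step 1 — counting 60 days from Mar 5, 2028 (when the loss occurs) gives a deadline of May 4, 2028; completed Mar 7, 2028, before the deadline.
Step 2 — counting 10 days from Mar 7, 2028 (when first notice of loss is given) gives a deadline of Mar 17, 2028; Mar 25, 2028 misses that deadline by 8 days.

Step 2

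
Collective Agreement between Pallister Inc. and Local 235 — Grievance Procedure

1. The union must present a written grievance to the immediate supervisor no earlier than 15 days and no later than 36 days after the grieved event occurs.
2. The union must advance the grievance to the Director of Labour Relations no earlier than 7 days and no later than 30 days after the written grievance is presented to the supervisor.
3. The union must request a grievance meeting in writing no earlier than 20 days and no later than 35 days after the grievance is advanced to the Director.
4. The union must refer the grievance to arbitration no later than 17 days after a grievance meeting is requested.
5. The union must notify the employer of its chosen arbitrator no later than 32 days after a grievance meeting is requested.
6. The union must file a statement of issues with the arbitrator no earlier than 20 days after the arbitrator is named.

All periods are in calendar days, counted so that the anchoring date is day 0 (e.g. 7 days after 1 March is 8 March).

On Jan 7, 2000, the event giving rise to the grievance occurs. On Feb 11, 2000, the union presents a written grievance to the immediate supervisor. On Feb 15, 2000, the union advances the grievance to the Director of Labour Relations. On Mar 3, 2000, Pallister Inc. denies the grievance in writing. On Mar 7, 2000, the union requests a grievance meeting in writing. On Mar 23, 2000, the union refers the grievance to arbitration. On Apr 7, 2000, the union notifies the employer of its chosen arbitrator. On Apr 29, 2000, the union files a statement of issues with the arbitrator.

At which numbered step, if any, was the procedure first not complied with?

Step 1: the window is 15–36 days after Jan 7, 2000 (when the grieved event occurs), so Jan 22, 2000 through Feb 12, 2000; done Feb 11, 2000, which is between those dates.
Step 2: the window is 7–30 days after Feb 11, 2000 (when the written grievance is presented to the supervisor), so Feb 18, 2000 through Mar 12, 2000; done Feb 15, 2000 — 3 days before the window opened.
The analysis stops there.

Step 2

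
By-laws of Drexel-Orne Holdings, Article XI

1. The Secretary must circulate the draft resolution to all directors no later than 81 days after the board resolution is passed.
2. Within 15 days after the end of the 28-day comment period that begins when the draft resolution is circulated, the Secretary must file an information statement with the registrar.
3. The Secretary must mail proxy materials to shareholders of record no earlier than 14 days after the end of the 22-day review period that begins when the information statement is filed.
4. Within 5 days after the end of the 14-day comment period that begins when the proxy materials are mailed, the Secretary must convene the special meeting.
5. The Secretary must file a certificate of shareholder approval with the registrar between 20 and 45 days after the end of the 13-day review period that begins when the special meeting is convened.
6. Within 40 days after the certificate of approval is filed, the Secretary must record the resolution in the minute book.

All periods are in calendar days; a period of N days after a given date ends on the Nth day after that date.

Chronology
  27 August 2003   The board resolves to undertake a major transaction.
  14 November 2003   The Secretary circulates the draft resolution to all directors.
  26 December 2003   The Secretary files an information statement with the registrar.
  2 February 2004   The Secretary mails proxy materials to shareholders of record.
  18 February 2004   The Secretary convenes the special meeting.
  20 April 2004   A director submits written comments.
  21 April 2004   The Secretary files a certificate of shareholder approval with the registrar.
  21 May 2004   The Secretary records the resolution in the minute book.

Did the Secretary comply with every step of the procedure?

No

(1) due by 27 August 2003 + 81 days = 16 November 2003; 14 November 2003 is within that limit.
(2) due by 12 December 2003 + 15 days = 27 December 2003; done 26 December 2003 — timely.
(3) permitted from 17 January 2004 + 14 days = 31 January 2004 onward; 2 February 2004 is on or after that date.
(4) due by 16 February 2004 + 5 days = 21 February 2004; done 18 February 2004 — timely.
(5) the permitted window runs from 2 March 2004 + 20 = 22 March 2004 to 2 March 2004 + 45 = 16 April 2004; 21 April 2004 is 5 days past the end of the window.
The procedure was therefore not followed at step 5.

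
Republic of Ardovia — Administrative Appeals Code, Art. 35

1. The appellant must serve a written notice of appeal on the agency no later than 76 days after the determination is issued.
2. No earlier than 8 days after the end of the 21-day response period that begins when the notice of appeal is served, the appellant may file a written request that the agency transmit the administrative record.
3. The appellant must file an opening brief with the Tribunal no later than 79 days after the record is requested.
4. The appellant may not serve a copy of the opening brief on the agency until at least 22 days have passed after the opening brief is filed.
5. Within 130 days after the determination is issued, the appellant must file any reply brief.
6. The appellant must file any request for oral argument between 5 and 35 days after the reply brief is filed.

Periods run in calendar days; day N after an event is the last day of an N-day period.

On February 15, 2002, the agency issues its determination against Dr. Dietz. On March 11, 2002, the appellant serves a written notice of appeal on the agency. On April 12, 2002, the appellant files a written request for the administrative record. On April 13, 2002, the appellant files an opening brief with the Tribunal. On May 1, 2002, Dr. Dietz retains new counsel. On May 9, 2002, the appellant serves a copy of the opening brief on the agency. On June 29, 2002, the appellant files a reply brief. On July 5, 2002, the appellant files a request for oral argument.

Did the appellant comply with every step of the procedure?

No

Step 1: 76 days after February 15, 2002 (when the determination is issued) is May 2, 2002; done March 11, 2002 — timely.
Step 2: the earliest permitted date is 8 days after April 1, 2002 (end of the 21-day response period, which began when the notice of appeal is served on March 11, 2002), i.e. April 9, 2002; done April 12, 2002 — permitted.
Step 3: 79 days after April 12, 2002 (when the record is requested) is June 30, 2002; completed April 13, 2002, before the deadline.
Step 4: the earliest permitted date is 22 days after April 13, 2002 (when the opening brief is filed), i.e. May 5, 2002; done May 9, 2002 — permitted.
Step 5: 130 days after February 15, 2002 (when the determination is issued) is June 25, 2002; June 29, 2002 misses that deadline by 4 days.
Later steps need not be reached.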